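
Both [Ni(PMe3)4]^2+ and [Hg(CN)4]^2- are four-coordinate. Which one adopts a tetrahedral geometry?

[Hg(CN)4]^2-

For [Ni(PMe3)4]^2+: Trimethylphosphine is neutral; balancing the +2 overall charge requires Ni(II). Ni sits in group 10, so the d-electron count is 10 − 2 = 8. Trimethylphosphine is a strong-field ligand (high in the spectrochemical series). A 3d d⁸ ion with strong-field ligands gains enough CFSE to favour square planar over tetrahedral. → square planar.
For [Hg(CN)4]^2-: Ligand charges: each cyanide is −1. With an overall charge of −2 the mercury centre must be in the +2 oxidation state. Mercury is a group-12 element; Hg(II) is therefore d¹⁰. A d¹⁰ ion has no crystal-field stabilisation preference between square planar and tetrahedral, so four ligands adopt the sterically favoured tetrahedral geometry. → tetrahedral.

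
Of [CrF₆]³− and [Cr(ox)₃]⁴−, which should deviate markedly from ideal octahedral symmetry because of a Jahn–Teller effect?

[Cr(ox)₃]⁴−

[CrF₆]³−: Ligand charges: each fluoride is −1. With an overall charge of −3 the chromium centre must be in the +3 oxidation state. Group 6 minus oxidation state 3 gives a d³ configuration. The d³ configuration leaves the e_g set evenly filled (or empty) — no strong Jahn–Teller driving force.
[Cr(ox)₃]⁴−: Summing ligand charges against the −4 overall charge gives an oxidation state of +2 for chromium. Chromium is a group-6 element; Cr(II) is therefore d⁴. Oxalate is a weak-field ligand for a first-row metal, so the complex is high-spin. The t₂g³e_g¹ (high-spin) configuration has an unevenly filled e_g set; the Jahn–Teller theorem predicts a tetragonal distortion (typically axial elongation) to lift the degeneracy.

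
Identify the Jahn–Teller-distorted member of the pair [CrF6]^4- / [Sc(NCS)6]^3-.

[CrF6]^4-: Each fluoride is −1; balancing the −4 overall charge requires Cr(II). Cr sits in group 6, so the d-electron count is 6 − 2 = 4. Fluoride is a weak-field ligand for a first-row metal, so the complex is high-spin. The t₂g³e_g¹ (high-spin) configuration has an unevenly filled e_g set; the Jahn–Teller theorem predicts a tetragonal distortion (typically axial elongation) to lift the degeneracy.
[Sc(NCS)6]^3-: Each isothiocyanate is −1; balancing the −3 overall charge requires Sc(III). Sc sits in group 3, so the d-electron count is 3 − 3 = 0. The d⁰ configuration leaves the e_g set evenly filled (or empty) — no strong Jahn–Teller driving force.

[CrF6]^4-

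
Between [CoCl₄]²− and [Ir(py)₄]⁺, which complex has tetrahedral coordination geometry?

For [CoCl₄]²−: Summing ligand charges against the −2 overall charge gives an oxidation state of +2 for cobalt. Co sits in group 9, so the d-electron count is 9 − 2 = 7. For a high-spin 3d d⁷ ion with weak-field ligands the small Δₜ gives little square-planar CFSE advantage, so four ligands adopt the sterically favoured tetrahedral geometry. → tetrahedral.
For [Ir(py)₄]⁺: Ligand charges: pyridine is neutral. With an overall charge of +1 the iridium centre must be in the +1 oxidation state. Group 9 minus oxidation state 1 gives a d⁸ configuration. A 5d d⁸ ion has a large crystal-field splitting; square planar leaves the high-energy d_{x²−y²} orbital empty and maximises CFSE. → square planar.

[CoCl₄]²−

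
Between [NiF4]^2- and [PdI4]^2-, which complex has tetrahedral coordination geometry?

For [NiF4]^2-: Ligand charges: each fluoride is −1. With an overall charge of −2 the nickel centre must be in the +2 oxidation state. Group 10 minus oxidation state 2 gives a d⁸ configuration. Fluoride is a weak-field ligand. With weak-field ligands the CFSE gain from square planar is small, so a 3d d⁸ ion takes the sterically preferred tetrahedral geometry. → tetrahedral.
For [PdI4]^2-: Summing ligand charges against the −2 overall charge gives an oxidation state of +2 for palladium. Group 10 minus oxidation state 2 gives a d⁸ configuration. A 4d d⁸ ion has a large crystal-field splitting; square planar leaves the high-energy d_{x²−y²} orbital empty and maximises CFSE. → square planar.

[NiF4]^2-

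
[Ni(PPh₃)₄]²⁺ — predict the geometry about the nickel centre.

Ligand charges: triphenylphosphine is neutral. With an overall charge of +2 the nickel centre must be in the +2 oxidation state.
Ni sits in group 10, so the d-electron count is 10 − 2 = 8.
Coordination number: 4.
Triphenylphosphine is a strong-field ligand (high in the spectrochemical series).
A 3d d⁸ ion with strong-field ligands gains enough CFSE to favour square planar over tetrahedral.

square planar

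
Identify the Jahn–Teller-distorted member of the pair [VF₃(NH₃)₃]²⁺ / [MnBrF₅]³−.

[MnBrF₅]³−

[VF₃(NH₃)₃]²⁺: Ligand charges: each fluoride is −1; ammonia is neutral. With an overall charge of +2 the vanadium centre must be in the +5 oxidation state. Vanadium is a group-5 element; V(V) is therefore d⁰. The d⁰ configuration leaves the e_g set evenly filled (or empty) — no strong Jahn–Teller driving force.
[MnBrF₅]³−: Summing ligand charges against the −3 overall charge gives an oxidation state of +3 for manganese. Group 7 minus oxidation state 3 gives a d⁴ configuration. Bromide and fluoride are weak-field ligands for a first-row metal, so the complex is high-spin. The t₂g³e_g¹ (high-spin) configuration has an unevenly filled e_g set; the Jahn–Teller theorem predicts a tetragonal distortion (typically axial elongation) to lift the degeneracy.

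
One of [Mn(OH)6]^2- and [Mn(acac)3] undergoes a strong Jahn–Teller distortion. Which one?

[Mn(acac)3]

[Mn(OH)6]^2-: Summing ligand charges against the −2 overall charge gives an oxidation state of +4 for manganese. Mn sits in group 7, so the d-electron count is 7 − 4 = 3. The d³ configuration leaves the e_g set evenly filled (or empty) — no strong Jahn–Teller driving force.
[Mn(acac)3]: Summing ligand charges against the 0 overall charge gives an oxidation state of +3 for manganese. Mn sits in group 7, so the d-electron count is 7 − 3 = 4. Acetylacetonate is a weak-field ligand for a first-row metal, so the complex is high-spin. The t₂g³e_g¹ (high-spin) configuration has an unevenly filled e_g set; the Jahn–Teller theorem predicts a tetragonal distortion (typically axial elongation) to lift the degeneracy.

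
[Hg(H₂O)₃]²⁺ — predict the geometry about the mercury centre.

Ligand charges: water is neutral. With an overall charge of +2 the mercury centre must be in the +2 oxidation state.
Mercury is a group-12 element; Hg(II) is therefore d¹⁰.
Coordination number: 3.
Three ligands around a d¹⁰ centre minimise repulsion in a trigonal-planar arrangement.

trigonal planar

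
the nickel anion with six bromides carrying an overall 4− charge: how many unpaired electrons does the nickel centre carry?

Ligand charges: each bromide is −1. With an overall charge of −4 the nickel centre must be in the +2 oxidation state.
Group 10 minus oxidation state 2 gives a d⁸ configuration.
In an octahedral field the d⁸ configuration is t₂g⁶e_g² (only one arrangement possible), giving 2 unpaired electrons.

2 unpaired electrons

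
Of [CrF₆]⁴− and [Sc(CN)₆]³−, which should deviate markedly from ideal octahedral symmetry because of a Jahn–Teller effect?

[CrF₆]⁴−

[CrF₆]⁴−: Summing ligand charges against the −4 overall charge gives an oxidation state of +2 for chromium. Group 6 minus oxidation state 2 gives a d⁴ configuration. Fluoride is a weak-field ligand for a first-row metal, so the complex is high-spin. The t₂g³e_g¹ (high-spin) configuration has an unevenly filled e_g set; the Jahn–Teller theorem predicts a tetragonal distortion (typically axial elongation) to lift the degeneracy.
[Sc(CN)₆]³−: Each cyanide is −1; balancing the −3 overall charge requires Sc(III). Scandium is a group-3 element; Sc(III) is therefore d⁰. The d⁰ configuration leaves the e_g set evenly filled (or empty) — no strong Jahn–Teller driving force.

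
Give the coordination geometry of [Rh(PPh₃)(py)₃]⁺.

square planar

Triphenylphosphine is neutral; pyridine is neutral; balancing the +1 overall charge requires Rh(I).
Rhodium is a group-9 element; Rh(I) is therefore d⁸.
Coordination number: 4.
A 4d d⁸ ion has a large crystal-field splitting; square planar leaves the high-energy d_{x²−y²} orbital empty and maximises CFSE.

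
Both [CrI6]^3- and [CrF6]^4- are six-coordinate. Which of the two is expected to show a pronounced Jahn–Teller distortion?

[CrF6]^4-

[CrI6]^3-: Ligand charges: each iodide is −1. With an overall charge of −3 the chromium centre must be in the +3 oxidation state. Cr sits in group 6, so the d-electron count is 6 − 3 = 3. The d³ configuration leaves the e_g set evenly filled (or empty) — no strong Jahn–Teller driving force.
[CrF6]^4-: Each fluoride is −1; balancing the −4 overall charge requires Cr(II). Group 6 minus oxidation state 2 gives a d⁴ configuration. Fluoride is a weak-field ligand for a first-row metal, so the complex is high-spin. The t₂g³e_g¹ (high-spin) configuration has an unevenly filled e_g set; the Jahn–Teller theorem predicts a tetragonal distortion (typically axial elongation) to lift the degeneracy.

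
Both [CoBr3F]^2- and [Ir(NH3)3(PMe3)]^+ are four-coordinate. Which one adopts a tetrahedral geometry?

[CoBr3F]^2-

For [CoBr3F]^2-: Ligand charges: each bromide is −1; each fluoride is −1. With an overall charge of −2 the cobalt centre must be in the +2 oxidation state. Co sits in group 9, so the d-electron count is 9 − 2 = 7. For a high-spin 3d d⁷ ion with weak-field ligands the small Δₜ gives little square-planar CFSE advantage, so four ligands adopt the sterically favoured tetrahedral geometry. → tetrahedral.
For [Ir(NH3)3(PMe3)]^+: Ligand charges: ammonia is neutral; trimethylphosphine is neutral. With an overall charge of +1 the iridium centre must be in the +1 oxidation state. Iridium is a group-9 element; Ir(I) is therefore d⁸. A 5d d⁸ ion has a large crystal-field splitting; square planar leaves the high-energy d_{x²−y²} orbital empty and maximises CFSE. → square planar.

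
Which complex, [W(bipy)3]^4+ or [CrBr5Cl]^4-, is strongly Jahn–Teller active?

[CrBr5Cl]^4-

[W(bipy)3]^4+: Ligand charges: 2,2′-bipyridine is neutral. With an overall charge of +4 the tungsten centre must be in the +4 oxidation state. Tungsten is a group-6 element; W(IV) is therefore d². The d² configuration leaves the e_g set evenly filled (or empty) — no strong Jahn–Teller driving force.
[CrBr5Cl]^4-: Ligand charges: each bromide is −1; each chloride is −1. With an overall charge of −4 the chromium centre must be in the +2 oxidation state. Group 6 minus oxidation state 2 gives a d⁴ configuration. Bromide and chloride are weak-field ligands for a first-row metal, so the complex is high-spin. The t₂g³e_g¹ (high-spin) configuration has an unevenly filled e_g set; the Jahn–Teller theorem predicts a tetragonal distortion (typically axial elongation) to lift the degeneracy.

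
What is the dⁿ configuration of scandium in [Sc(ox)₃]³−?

d0

Each oxalate is −2; balancing the −3 overall charge requires Sc(III).
Group 3 minus oxidation state 3 gives a d⁰ configuration.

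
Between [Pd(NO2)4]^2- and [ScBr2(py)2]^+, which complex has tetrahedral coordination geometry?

For [Pd(NO2)4]^2-: Ligand charges: each nitro (N-bound nitrite) is −1. With an overall charge of −2 the palladium centre must be in the +2 oxidation state. Palladium is a group-10 element; Pd(II) is therefore d⁸. A 4d d⁸ ion has a large crystal-field splitting; square planar leaves the high-energy d_{x²−y²} orbital empty and maximises CFSE. → square planar.
For [ScBr2(py)2]^+: Summing ligand charges against the +1 overall charge gives an oxidation state of +3 for scandium. Scandium is a group-3 element; Sc(III) is therefore d⁰. A d⁰ ion has no crystal-field stabilisation preference between square planar and tetrahedral, so four ligands adopt the sterically favoured tetrahedral geometry. → tetrahedral.

[ScBr2(py)2]^+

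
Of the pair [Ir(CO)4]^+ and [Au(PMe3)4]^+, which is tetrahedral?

For [Ir(CO)4]^+: Ligand charges: carbonyl is neutral. With an overall charge of +1 the iridium centre must be in the +1 oxidation state. Iridium is a group-9 element; Ir(I) is therefore d⁸. A 5d d⁸ ion has a large crystal-field splitting; square planar leaves the high-energy d_{x²−y²} orbital empty and maximises CFSE. → square planar.
For [Au(PMe3)4]^+: Summing ligand charges against the +1 overall charge gives an oxidation state of +1 for gold. Group 11 minus oxidation state 1 gives a d¹⁰ configuration. A d¹⁰ ion has no crystal-field stabilisation preference between square planar and tetrahedral, so four ligands adopt the sterically favoured tetrahedral geometry. → tetrahedral.

[Au(PMe3)4]^+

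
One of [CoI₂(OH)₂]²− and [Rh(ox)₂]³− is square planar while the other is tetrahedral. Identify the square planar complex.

[Rh(ox)₂]³−

For [CoI₂(OH)₂]²−: Summing ligand charges against the −2 overall charge gives an oxidation state of +2 for cobalt. Co sits in group 9, so the d-electron count is 9 − 2 = 7. For a high-spin 3d d⁷ ion with weak-field ligands the small Δₜ gives little square-planar CFSE advantage, so four ligands adopt the sterically favoured tetrahedral geometry. → tetrahedral.
For [Rh(ox)₂]³−: Ligand charges: each oxalate is −2. With an overall charge of −3 the rhodium centre must be in the +1 oxidation state. Rhodium is a group-9 element; Rh(I) is therefore d⁸. A 4d d⁸ ion has a large crystal-field splitting; square planar leaves the high-energy d_{x²−y²} orbital empty and maximises CFSE. → square planar.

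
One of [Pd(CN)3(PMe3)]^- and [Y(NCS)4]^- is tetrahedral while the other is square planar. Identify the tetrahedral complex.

For [Pd(CN)3(PMe3)]^-: Ligand charges: each cyanide is −1; trimethylphosphine is neutral. With an overall charge of −1 the palladium centre must be in the +2 oxidation state. Group 10 minus oxidation state 2 gives a d⁸ configuration. A 4d d⁸ ion has a large crystal-field splitting; square planar leaves the high-energy d_{x²−y²} orbital empty and maximises CFSE. → square planar.
For [Y(NCS)4]^-: Ligand charges: each isothiocyanate is −1. With an overall charge of −1 the yttrium centre must be in the +3 oxidation state. Y sits in group 3, so the d-electron count is 3 − 3 = 0. A d⁰ ion has no crystal-field stabilisation preference between square planar and tetrahedral, so four ligands adopt the sterically favoured tetrahedral geometry. → tetrahedral.

[Y(NCS)4]^-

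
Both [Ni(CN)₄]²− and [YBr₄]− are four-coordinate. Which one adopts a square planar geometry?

[Ni(CN)₄]²−

For [Ni(CN)₄]²−: Summing ligand charges against the −2 overall charge gives an oxidation state of +2 for nickel. Nickel is a group-10 element; Ni(II) is therefore d⁸. Cyanide is a strong-field ligand (high in the spectrochemical series). A 3d d⁸ ion with strong-field ligands gains enough CFSE to favour square planar over tetrahedral. → square planar.
For [YBr₄]−: Each bromide is −1; balancing the −1 overall charge requires Y(III). Y sits in group 3, so the d-electron count is 3 − 3 = 0. A d⁰ ion has no crystal-field stabilisation preference between square planar and tetrahedral, so four ligands adopt the sterically favoured tetrahedral geometry. → tetrahedral.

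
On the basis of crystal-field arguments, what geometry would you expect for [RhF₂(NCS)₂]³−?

square planar

Each fluoride is −1; each isothiocyanate is −1; balancing the −3 overall charge requires Rh(I).
Group 9 minus oxidation state 1 gives a d⁸ configuration.
With 4 monodentate ligands the coordination number is 4.
A 4d d⁸ ion has a large crystal-field splitting; square planar leaves the high-energy d_{x²−y²} orbital empty and maximises CFSE.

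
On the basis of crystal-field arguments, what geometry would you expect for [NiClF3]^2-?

Each chloride is −1; each fluoride is −1; balancing the −2 overall charge requires Ni(II).
Nickel is a group-10 element; Ni(II) is therefore d⁸.
With 4 monodentate ligands the coordination number is 4.
Chloride and fluoride are weak-field ligands.
With weak-field ligands the CFSE gain from square planar is small, so a 3d d⁸ ion takes the sterically preferred tetrahedral geometry.

tetrahedral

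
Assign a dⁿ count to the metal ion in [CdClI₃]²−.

d¹⁰

Each chloride is −1; each iodide is −1; balancing the −2 overall charge requires Cd(II).
Cd sits in group 12, so the d-electron count is 12 − 2 = 10.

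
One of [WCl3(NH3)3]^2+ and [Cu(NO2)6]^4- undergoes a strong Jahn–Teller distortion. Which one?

[Cu(NO2)6]^4-

[WCl3(NH3)3]^2+: Ligand charges: each chloride is −1; ammonia is neutral. With an overall charge of +2 the tungsten centre must be in the +5 oxidation state. Tungsten is a group-6 element; W(V) is therefore d¹. The d¹ configuration leaves the e_g set evenly filled (or empty) — no strong Jahn–Teller driving force.
[Cu(NO2)6]^4-: Summing ligand charges against the −4 overall charge gives an oxidation state of +2 for copper. Cu sits in group 11, so the d-electron count is 11 − 2 = 9. The t₂g⁶e_g³ configuration has an unevenly filled e_g set; the Jahn–Teller theorem predicts a tetragonal distortion (typically axial elongation) to lift the degeneracy.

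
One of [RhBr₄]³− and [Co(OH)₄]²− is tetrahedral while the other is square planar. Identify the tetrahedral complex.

For [RhBr₄]³−: Summing ligand charges against the −3 overall charge gives an oxidation state of +1 for rhodium. Group 9 minus oxidation state 1 gives a d⁸ configuration. A 4d d⁸ ion has a large crystal-field splitting; square planar leaves the high-energy d_{x²−y²} orbital empty and maximises CFSE. → square planar.
For [Co(OH)₄]²−: Each hydroxide is −1; balancing the −2 overall charge requires Co(II). Cobalt is a group-9 element; Co(II) is therefore d⁷. For a high-spin 3d d⁷ ion with weak-field ligands the small Δₜ gives little square-planar CFSE advantage, so four ligands adopt the sterically favoured tetrahedral geometry. → tetrahedral.

[Co(OH)₄]²−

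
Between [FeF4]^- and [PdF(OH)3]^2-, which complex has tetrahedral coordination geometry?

[FeF4]^-

For [FeF4]^-: Each fluoride is −1; balancing the −1 overall charge requires Fe(III). Iron is a group-8 element; Fe(III) is therefore d⁵. A high-spin d⁵ ion has zero CFSE in either geometry, so four ligands adopt the sterically favoured tetrahedral geometry. → tetrahedral.
For [PdF(OH)3]^2-: Ligand charges: each fluoride is −1; each hydroxide is −1. With an overall charge of −2 the palladium centre must be in the +2 oxidation state. Group 10 minus oxidation state 2 gives a d⁸ configuration. A 4d d⁸ ion has a large crystal-field splitting; square planar leaves the high-energy d_{x²−y²} orbital empty and maximises CFSE. → square planar.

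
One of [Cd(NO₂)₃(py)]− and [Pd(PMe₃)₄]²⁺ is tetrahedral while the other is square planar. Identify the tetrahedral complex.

For [Cd(NO₂)₃(py)]−: Summing ligand charges against the −1 overall charge gives an oxidation state of +2 for cadmium. Cd sits in group 12, so the d-electron count is 12 − 2 = 10. A d¹⁰ ion has no crystal-field stabilisation preference between square planar and tetrahedral, so four ligands adopt the sterically favoured tetrahedral geometry. → tetrahedral.
For [Pd(PMe₃)₄]²⁺: Trimethylphosphine is neutral; balancing the +2 overall charge requires Pd(II). Pd sits in group 10, so the d-electron count is 10 − 2 = 8. A 4d d⁸ ion has a large crystal-field splitting; square planar leaves the high-energy d_{x²−y²} orbital empty and maximises CFSE. → square planar.

[Cd(NO₂)₃(py)]−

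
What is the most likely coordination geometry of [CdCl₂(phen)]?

Ligand charges: each chloride is −1; 1,10-phenanthroline is neutral. With an overall charge of 0 the cadmium centre must be in the +2 oxidation state.
Cd sits in group 12, so the d-electron count is 12 − 2 = 10.
Counting donor atoms: 2×chloride (monodentate) → 2 donors; 1×1,10-phenanthroline (bidentate) → 2 donors. Coordination number = 4.
A d¹⁰ ion has no crystal-field stabilisation preference between square planar and tetrahedral, so four ligands adopt the sterically favoured tetrahedral geometry.

tetrahedral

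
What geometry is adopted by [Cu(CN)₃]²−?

trigonal planar

Each cyanide is −1; balancing the −2 overall charge requires Cu(I).
Copper is a group-11 element; Cu(I) is therefore d¹⁰.
Coordination number: 3.
Three ligands around a d¹⁰ centre minimise repulsion in a trigonal-planar arrangement.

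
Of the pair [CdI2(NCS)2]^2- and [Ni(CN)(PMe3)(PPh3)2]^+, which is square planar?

For [CdI2(NCS)2]^2-: Summing ligand charges against the −2 overall charge gives an oxidation state of +2 for cadmium. Cadmium is a group-12 element; Cd(II) is therefore d¹⁰. A d¹⁰ ion has no crystal-field stabilisation preference between square planar and tetrahedral, so four ligands adopt the sterically favoured tetrahedral geometry. → tetrahedral.
For [Ni(CN)(PMe3)(PPh3)2]^+: Summing ligand charges against the +1 overall charge gives an oxidation state of +2 for nickel. Ni sits in group 10, so the d-electron count is 10 − 2 = 8. Cyanide, trimethylphosphine, and triphenylphosphine are strong-field ligands (high in the spectrochemical series). A 3d d⁸ ion with strong-field ligands gains enough CFSE to favour square planar over tetrahedral. → square planar.

[Ni(CN)(PMe3)(PPh3)2]^+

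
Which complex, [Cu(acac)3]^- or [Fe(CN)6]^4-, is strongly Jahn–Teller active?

[Cu(acac)3]^-

[Cu(acac)3]^-: Ligand charges: each acetylacetonate is −1. With an overall charge of −1 the copper centre must be in the +2 oxidation state. Group 11 minus oxidation state 2 gives a d⁹ configuration. The t₂g⁶e_g³ configuration has an unevenly filled e_g set; the Jahn–Teller theorem predicts a tetragonal distortion (typically axial elongation) to lift the degeneracy.
[Fe(CN)6]^4-: Summing ligand charges against the −4 overall charge gives an oxidation state of +2 for iron. Iron is a group-8 element; Fe(II) is therefore d⁶. Cyanide is a strong-field ligand (high in the spectrochemical series) for a first-row metal, so the complex is low-spin. The d⁶ configuration leaves the e_g set evenly filled (or empty) — no strong Jahn–Teller driving force.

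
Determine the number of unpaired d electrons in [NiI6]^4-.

Ligand charges: each iodide is −1. With an overall charge of −4 the nickel centre must be in the +2 oxidation state.
Nickel is a group-10 element; Ni(II) is therefore d⁸.
In an octahedral field the d⁸ configuration is t₂g⁶e_g² (only one arrangement possible), giving 2 unpaired electrons.

2 unpaired electrons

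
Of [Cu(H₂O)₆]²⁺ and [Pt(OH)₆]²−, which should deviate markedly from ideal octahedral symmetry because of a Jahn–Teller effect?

[Cu(H₂O)₆]²⁺

[Cu(H₂O)₆]²⁺: Ligand charges: water is neutral. With an overall charge of +2 the copper centre must be in the +2 oxidation state. Cu sits in group 11, so the d-electron count is 11 − 2 = 9. The t₂g⁶e_g³ configuration has an unevenly filled e_g set; the Jahn–Teller theorem predicts a tetragonal distortion (typically axial elongation) to lift the degeneracy.
[Pt(OH)₆]²−: Ligand charges: each hydroxide is −1. With an overall charge of −2 the platinum centre must be in the +4 oxidation state. Group 10 minus oxidation state 4 gives a d⁶ configuration. A 5d ion has a large Δₒ and is invariably low-spin. The d⁶ configuration leaves the e_g set evenly filled (or empty) — no strong Jahn–Teller driving force.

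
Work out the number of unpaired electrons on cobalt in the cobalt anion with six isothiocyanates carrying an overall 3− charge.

Summing ligand charges against the −3 overall charge gives an oxidation state of +3 for cobalt.
Co sits in group 9, so the d-electron count is 9 − 3 = 6.
The spin state decides the count: Co(III) has an exceptionally large octahedral splitting and is low-spin with essentially every ligand except fluoride.
An octahedral low-spin d⁶ ion is t₂g⁶e_g⁰, giving 0 unpaired electrons.

0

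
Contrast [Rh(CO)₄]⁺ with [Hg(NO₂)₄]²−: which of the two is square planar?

For [Rh(CO)₄]⁺: Carbonyl is neutral; balancing the +1 overall charge requires Rh(I). Group 9 minus oxidation state 1 gives a d⁸ configuration. A 4d d⁸ ion has a large crystal-field splitting; square planar leaves the high-energy d_{x²−y²} orbital empty and maximises CFSE. → square planar.
For [Hg(NO₂)₄]²−: Each nitro (N-bound nitrite) is −1; balancing the −2 overall charge requires Hg(II). Hg sits in group 12, so the d-electron count is 12 − 2 = 10. A d¹⁰ ion has no crystal-field stabilisation preference between square planar and tetrahedral, so four ligands adopt the sterically favoured tetrahedral geometry. → tetrahedral.

[Rh(CO)₄]⁺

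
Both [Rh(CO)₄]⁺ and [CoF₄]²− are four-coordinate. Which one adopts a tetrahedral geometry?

[CoF₄]²−

For [Rh(CO)₄]⁺: Summing ligand charges against the +1 overall charge gives an oxidation state of +1 for rhodium. Rhodium is a group-9 element; Rh(I) is therefore d⁸. A 4d d⁸ ion has a large crystal-field splitting; square planar leaves the high-energy d_{x²−y²} orbital empty and maximises CFSE. → square planar.
For [CoF₄]²−: Ligand charges: each fluoride is −1. With an overall charge of −2 the cobalt centre must be in the +2 oxidation state. Co sits in group 9, so the d-electron count is 9 − 2 = 7. For a high-spin 3d d⁷ ion with weak-field ligands the small Δₜ gives little square-planar CFSE advantage, so four ligands adopt the sterically favoured tetrahedral geometry. → tetrahedral.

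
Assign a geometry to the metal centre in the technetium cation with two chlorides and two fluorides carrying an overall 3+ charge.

tetrahedral

Each chloride is −1; each fluoride is −1; balancing the +3 overall charge requires Tc(VII).
Technetium is a group-7 element; Tc(VII) is therefore d⁰.
Coordination number: 4.
A d⁰ ion has no crystal-field stabilisation preference between square planar and tetrahedral, so four ligands adopt the sterically favoured tetrahedral geometry.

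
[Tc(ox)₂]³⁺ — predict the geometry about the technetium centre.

tetrahedral

Ligand charges: each oxalate is −2. With an overall charge of +3 the technetium centre must be in the +7 oxidation state.
Tc sits in group 7, so the d-electron count is 7 − 7 = 0.
Counting donor atoms: 2×oxalate (bidentate) → 4 donors. Coordination number = 4.
A d⁰ ion has no crystal-field stabilisation preference between square planar and tetrahedral, so four ligands adopt the sterically favoured tetrahedral geometry.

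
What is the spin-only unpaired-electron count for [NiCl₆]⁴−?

Each chloride is −1; balancing the −4 overall charge requires Ni(II).
Group 10 minus oxidation state 2 gives a d⁸ configuration.
In an octahedral field the d⁸ configuration is t₂g⁶e_g² (only one arrangement possible), giving 2 unpaired electrons.

2 unpaired electrons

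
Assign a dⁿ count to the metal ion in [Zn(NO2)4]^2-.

Summing ligand charges against the −2 overall charge gives an oxidation state of +2 for zinc.
Group 12 minus oxidation state 2 gives a d¹⁰ configuration.

d¹⁰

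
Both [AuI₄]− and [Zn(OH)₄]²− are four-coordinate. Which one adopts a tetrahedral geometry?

[Zn(OH)₄]²−

For [AuI₄]−: Each iodide is −1; balancing the −1 overall charge requires Au(III). Au sits in group 11, so the d-electron count is 11 − 3 = 8. A 5d d⁸ ion has a large crystal-field splitting; square planar leaves the high-energy d_{x²−y²} orbital empty and maximises CFSE. → square planar.
For [Zn(OH)₄]²−: Summing ligand charges against the −2 overall charge gives an oxidation state of +2 for zinc. Group 12 minus oxidation state 2 gives a d¹⁰ configuration. A d¹⁰ ion has no crystal-field stabilisation preference between square planar and tetrahedral, so four ligands adopt the sterically favoured tetrahedral geometry. → tetrahedral.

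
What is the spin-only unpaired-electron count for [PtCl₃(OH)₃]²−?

Each chloride is −1; each hydroxide is −1; balancing the −2 overall charge requires Pt(IV).
Platinum is a group-10 element; Pt(IV) is therefore d⁶.
The spin state decides the count: a 5d ion has a large Δₒ and is invariably low-spin.
An octahedral low-spin d⁶ ion is t₂g⁶e_g⁰, giving 0 unpaired electrons.

0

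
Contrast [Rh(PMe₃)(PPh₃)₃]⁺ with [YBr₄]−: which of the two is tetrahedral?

For [Rh(PMe₃)(PPh₃)₃]⁺: Ligand charges: trimethylphosphine is neutral; triphenylphosphine is neutral. With an overall charge of +1 the rhodium centre must be in the +1 oxidation state. Rh sits in group 9, so the d-electron count is 9 − 1 = 8. A 4d d⁸ ion has a large crystal-field splitting; square planar leaves the high-energy d_{x²−y²} orbital empty and maximises CFSE. → square planar.
For [YBr₄]−: Ligand charges: each bromide is −1. With an overall charge of −1 the yttrium centre must be in the +3 oxidation state. Y sits in group 3, so the d-electron count is 3 − 3 = 0. A d⁰ ion has no crystal-field stabilisation preference between square planar and tetrahedral, so four ligands adopt the sterically favoured tetrahedral geometry. → tetrahedral.

[YBr₄]−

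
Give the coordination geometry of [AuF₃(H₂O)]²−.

tetrahedral

Summing ligand charges against the −2 overall charge gives an oxidation state of +1 for gold.
Au sits in group 11, so the d-electron count is 11 − 1 = 10.
With 4 monodentate ligands the coordination number is 4.
A d¹⁰ ion has no crystal-field stabilisation preference between square planar and tetrahedral, so four ligands adopt the sterically favoured tetrahedral geometry.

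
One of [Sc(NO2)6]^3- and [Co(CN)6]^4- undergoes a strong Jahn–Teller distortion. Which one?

[Sc(NO2)6]^3-: Each nitro (N-bound nitrite) is −1; balancing the −3 overall charge requires Sc(III). Group 3 minus oxidation state 3 gives a d⁰ configuration. The d⁰ configuration leaves the e_g set evenly filled (or empty) — no strong Jahn–Teller driving force.
[Co(CN)6]^4-: Each cyanide is −1; balancing the −4 overall charge requires Co(II). Co sits in group 9, so the d-electron count is 9 − 2 = 7. Cyanide is a strong-field ligand (high in the spectrochemical series) for a first-row metal, so the complex is low-spin. The t₂g⁶e_g¹ (low-spin) configuration has an unevenly filled e_g set; the Jahn–Teller theorem predicts a tetragonal distortion (typically axial elongation) to lift the degeneracy.

[Co(CN)6]^4-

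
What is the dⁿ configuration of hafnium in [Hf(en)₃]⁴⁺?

d⁰

Ligand charges: ethylenediamine is neutral. With an overall charge of +4 the hafnium centre must be in the +4 oxidation state.
Hafnium is a group-4 element; Hf(IV) is therefore d⁰.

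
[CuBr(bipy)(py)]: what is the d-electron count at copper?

Summing ligand charges against the 0 overall charge gives an oxidation state of +1 for copper.
Group 11 minus oxidation state 1 gives a d¹⁰ configuration.

d10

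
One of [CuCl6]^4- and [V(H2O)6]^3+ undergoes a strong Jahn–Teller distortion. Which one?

[CuCl6]^4-: Each chloride is −1; balancing the −4 overall charge requires Cu(II). Copper is a group-11 element; Cu(II) is therefore d⁹. The t₂g⁶e_g³ configuration has an unevenly filled e_g set; the Jahn–Teller theorem predicts a tetragonal distortion (typically axial elongation) to lift the degeneracy.
[V(H2O)6]^3+: Water is neutral; balancing the +3 overall charge requires V(III). V sits in group 5, so the d-electron count is 5 − 3 = 2. The d² configuration leaves the e_g set evenly filled (or empty) — no strong Jahn–Teller driving force.

[CuCl6]^4-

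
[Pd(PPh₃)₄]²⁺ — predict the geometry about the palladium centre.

square planar

Triphenylphosphine is neutral; balancing the +2 overall charge requires Pd(II).
Pd sits in group 10, so the d-electron count is 10 − 2 = 8.
With 4 monodentate ligands the coordination number is 4.
A 4d d⁸ ion has a large crystal-field splitting; square planar leaves the high-energy d_{x²−y²} orbital empty and maximises CFSE.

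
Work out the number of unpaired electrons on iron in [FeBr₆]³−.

Ligand charges: each bromide is −1. With an overall charge of −3 the iron centre must be in the +3 oxidation state.
Group 8 minus oxidation state 3 gives a d⁵ configuration.
The spin state decides the count: Bromide is a weak-field ligand for a first-row metal, so the complex is high-spin.
An octahedral high-spin d⁵ ion is t₂g³e_g², giving 5 unpaired electrons.

5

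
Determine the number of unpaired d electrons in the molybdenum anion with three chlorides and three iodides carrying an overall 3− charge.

3 unpaired electrons

Each chloride is −1; each iodide is −1; balancing the −3 overall charge requires Mo(III).
Group 6 minus oxidation state 3 gives a d³ configuration.
In an octahedral field the d³ configuration is t₂g³e_g⁰ (only one arrangement possible), giving 3 unpaired electrons.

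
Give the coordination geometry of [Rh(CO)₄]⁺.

square planar

Carbonyl is neutral; balancing the +1 overall charge requires Rh(I).
Rhodium is a group-9 element; Rh(I) is therefore d⁸.
With 4 monodentate ligands the coordination number is 4.
A 4d d⁸ ion has a large crystal-field splitting; square planar leaves the high-energy d_{x²−y²} orbital empty and maximises CFSE.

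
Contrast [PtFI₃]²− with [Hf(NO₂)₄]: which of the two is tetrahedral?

For [PtFI₃]²−: Ligand charges: each fluoride is −1; each iodide is −1. With an overall charge of −2 the platinum centre must be in the +2 oxidation state. Platinum is a group-10 element; Pt(II) is therefore d⁸. A 5d d⁸ ion has a large crystal-field splitting; square planar leaves the high-energy d_{x²−y²} orbital empty and maximises CFSE. → square planar.
For [Hf(NO₂)₄]: Each nitro (N-bound nitrite) is −1; balancing the 0 overall charge requires Hf(IV). Group 4 minus oxidation state 4 gives a d⁰ configuration. A d⁰ ion has no crystal-field stabilisation preference between square planar and tetrahedral, so four ligands adopt the sterically favoured tetrahedral geometry. → tetrahedral.

[Hf(NO₂)₄]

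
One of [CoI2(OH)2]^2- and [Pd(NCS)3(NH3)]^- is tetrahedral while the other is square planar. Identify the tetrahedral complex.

[CoI2(OH)2]^2-

For [CoI2(OH)2]^2-: Each iodide is −1; each hydroxide is −1; balancing the −2 overall charge requires Co(II). Group 9 minus oxidation state 2 gives a d⁷ configuration. For a high-spin 3d d⁷ ion with weak-field ligands the small Δₜ gives little square-planar CFSE advantage, so four ligands adopt the sterically favoured tetrahedral geometry. → tetrahedral.
For [Pd(NCS)3(NH3)]^-: Each isothiocyanate is −1; ammonia is neutral; balancing the −1 overall charge requires Pd(II). Palladium is a group-10 element; Pd(II) is therefore d⁸. A 4d d⁸ ion has a large crystal-field splitting; square planar leaves the high-energy d_{x²−y²} orbital empty and maximises CFSE. → square planar.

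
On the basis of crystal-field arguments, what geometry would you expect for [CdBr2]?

linear

Each bromide is −1; balancing the 0 overall charge requires Cd(II).
Cd sits in group 12, so the d-electron count is 12 − 2 = 10.
With 2 monodentate ligands the coordination number is 2.
A d¹⁰ ion with only two ligands adopts a linear arrangement (sp hybridisation; no CFSE preference).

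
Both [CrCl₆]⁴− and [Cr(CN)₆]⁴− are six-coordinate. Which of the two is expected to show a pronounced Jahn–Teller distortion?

[CrCl₆]⁴−: Each chloride is −1; balancing the −4 overall charge requires Cr(II). Cr sits in group 6, so the d-electron count is 6 − 2 = 4. Chloride is a weak-field ligand for a first-row metal, so the complex is high-spin. The t₂g³e_g¹ (high-spin) configuration has an unevenly filled e_g set; the Jahn–Teller theorem predicts a tetragonal distortion (typically axial elongation) to lift the degeneracy.
[Cr(CN)₆]⁴−: Each cyanide is −1; balancing the −4 overall charge requires Cr(II). Cr sits in group 6, so the d-electron count is 6 − 2 = 4. Cyanide is a strong-field ligand (high in the spectrochemical series) for a first-row metal, so the complex is low-spin. The d⁴ configuration leaves the e_g set evenly filled (or empty) — no strong Jahn–Teller driving force.

[CrCl₆]⁴−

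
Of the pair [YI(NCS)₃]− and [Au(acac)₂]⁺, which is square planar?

For [YI(NCS)₃]−: Ligand charges: each iodide is −1; each isothiocyanate is −1. With an overall charge of −1 the yttrium centre must be in the +3 oxidation state. Yttrium is a group-3 element; Y(III) is therefore d⁰. A d⁰ ion has no crystal-field stabilisation preference between square planar and tetrahedral, so four ligands adopt the sterically favoured tetrahedral geometry. → tetrahedral.
For [Au(acac)₂]⁺: Each acetylacetonate is −1; balancing the +1 overall charge requires Au(III). Group 11 minus oxidation state 3 gives a d⁸ configuration. A 5d d⁸ ion has a large crystal-field splitting; square planar leaves the high-energy d_{x²−y²} orbital empty and maximises CFSE. → square planar.

[Au(acac)₂]⁺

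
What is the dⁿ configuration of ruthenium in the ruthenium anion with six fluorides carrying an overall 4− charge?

Each fluoride is −1; balancing the −4 overall charge requires Ru(II).
Ru sits in group 8, so the d-electron count is 8 − 2 = 6.

d6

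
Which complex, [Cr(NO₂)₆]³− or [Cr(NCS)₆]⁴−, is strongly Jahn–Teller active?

[Cr(NO₂)₆]³−: Summing ligand charges against the −3 overall charge gives an oxidation state of +3 for chromium. Cr sits in group 6, so the d-electron count is 6 − 3 = 3. The d³ configuration leaves the e_g set evenly filled (or empty) — no strong Jahn–Teller driving force.
[Cr(NCS)₆]⁴−: Ligand charges: each isothiocyanate is −1. With an overall charge of −4 the chromium centre must be in the +2 oxidation state. Cr sits in group 6, so the d-electron count is 6 − 2 = 4. Isothiocyanate is a weak-field ligand for a first-row metal, so the complex is high-spin. The t₂g³e_g¹ (high-spin) configuration has an unevenly filled e_g set; the Jahn–Teller theorem predicts a tetragonal distortion (typically axial elongation) to lift the degeneracy.

[Cr(NCS)₆]⁴−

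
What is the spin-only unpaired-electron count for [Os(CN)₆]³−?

1 unpaired electron

Summing ligand charges against the −3 overall charge gives an oxidation state of +3 for osmium.
Osmium is a group-8 element; Os(III) is therefore d⁵.
The spin state decides the count: a 5d ion has a large Δₒ and is invariably low-spin.
An octahedral low-spin d⁵ ion is t₂g⁵e_g⁰, giving 1 unpaired electron.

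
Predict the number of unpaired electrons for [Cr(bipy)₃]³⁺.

3

Ligand charges: 2,2′-bipyridine is neutral. With an overall charge of +3 the chromium centre must be in the +3 oxidation state.
Group 6 minus oxidation state 3 gives a d³ configuration.
Counting donor atoms: 3×2,2′-bipyridine (bidentate) → 6 donors. Coordination number = 6.
In an octahedral field the d³ configuration is t₂g³e_g⁰ (only one arrangement possible), giving 3 unpaired electrons.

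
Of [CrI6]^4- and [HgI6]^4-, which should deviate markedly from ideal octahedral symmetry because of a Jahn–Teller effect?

[CrI6]^4-

[CrI6]^4-: Each iodide is −1; balancing the −4 overall charge requires Cr(II). Group 6 minus oxidation state 2 gives a d⁴ configuration. Iodide is a weak-field ligand for a first-row metal, so the complex is high-spin. The t₂g³e_g¹ (high-spin) configuration has an unevenly filled e_g set; the Jahn–Teller theorem predicts a tetragonal distortion (typically axial elongation) to lift the degeneracy.
[HgI6]^4-: Summing ligand charges against the −4 overall charge gives an oxidation state of +2 for mercury. Mercury is a group-12 element; Hg(II) is therefore d¹⁰. The d¹⁰ configuration leaves the e_g set evenly filled (or empty) — no strong Jahn–Teller driving force.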